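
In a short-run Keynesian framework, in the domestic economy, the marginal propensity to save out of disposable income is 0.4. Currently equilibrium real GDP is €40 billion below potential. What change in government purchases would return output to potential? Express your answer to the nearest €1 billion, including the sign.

MPC = 1 − MPS = 1 − 0.4 = 0.6.
Spending multiplier = 1/(1 − MPC) = 1/(1 − 0.6) = 1/0.4 = 2.5.
Need ΔY = +€40 billion, so ΔG = ΔY/k = (+€40 billion) × 0.4 = +€16 billion.
The government should increase government purchases by €16 billion.

+€16 billion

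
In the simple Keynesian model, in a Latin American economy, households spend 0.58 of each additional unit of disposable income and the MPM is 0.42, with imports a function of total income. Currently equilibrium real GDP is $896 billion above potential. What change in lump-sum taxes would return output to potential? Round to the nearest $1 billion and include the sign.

+$1,298 billion

Spending multiplier = 1/(1 − c + m) = 1/(1 − 0.58 + 0.42) = 1/0.84 ≈ 1.19.
Tax multiplier = −c·k = −0.58/0.84 ≈ −0.69. Need ΔY = −$896 billion, so ΔT = ΔY/(−c·k) = −(−$896 billion) × 0.84 / 0.58 ≈ +$1,298 billion.
The government should raise lump-sum taxes by $1,298 billion.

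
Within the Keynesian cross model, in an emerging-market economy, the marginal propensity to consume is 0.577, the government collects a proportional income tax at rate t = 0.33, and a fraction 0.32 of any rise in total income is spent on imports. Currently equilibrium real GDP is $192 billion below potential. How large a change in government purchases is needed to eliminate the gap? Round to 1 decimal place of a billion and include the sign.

+$179.2 billion

Spending multiplier = 1/(1 − c(1−t) + m) = 1/(1 − 0.577×0.67 + 0.32) = 1/0.93341 ≈ 1.071.
Need ΔY = +$192 billion, so ΔG = ΔY/k = (+$192 billion) × 0.93341 ≈ +$179.2 billion.
The government should increase government purchases by $179.2 billion.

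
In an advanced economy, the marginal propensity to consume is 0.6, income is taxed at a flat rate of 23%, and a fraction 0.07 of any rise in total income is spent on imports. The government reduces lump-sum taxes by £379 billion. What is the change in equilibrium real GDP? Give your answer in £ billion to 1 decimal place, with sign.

+£374.0 billion

A lump-sum tax change of −£379 billion shifts disposable income by +£379 billion; first-round consumption changes by −c × ΔT = −0.6 × (−£379 billion) = +£227.4 billion.
Expenditure multiplier = 1/(1 − c(1−t) + m) = 1/(1 − 0.6×0.77 + 0.07) = 1/0.608 ≈ 1.645.
The tax multiplier is −c × k ≈ −0.987, so ΔY = k × (−c·ΔT) = (+£227.4 billion) / 0.608 ≈ +£374 billion.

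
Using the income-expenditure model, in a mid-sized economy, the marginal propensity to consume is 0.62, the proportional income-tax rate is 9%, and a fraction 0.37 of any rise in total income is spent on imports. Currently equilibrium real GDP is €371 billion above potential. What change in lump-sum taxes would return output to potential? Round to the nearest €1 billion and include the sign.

Spending multiplier = 1/(1 − c(1−t) + m) = 1/(1 − 0.62×0.91 + 0.37) = 1/0.8058 ≈ 1.241.
Tax multiplier = −c·k = −0.62/0.8058 ≈ −0.769. Need ΔY = −€371 billion, so ΔT = ΔY/(−c·k) = −(−€371 billion) × 0.8058 / 0.62 ≈ +€482 billion.
The government should raise lump-sum taxes by €482 billion.

+€482 billion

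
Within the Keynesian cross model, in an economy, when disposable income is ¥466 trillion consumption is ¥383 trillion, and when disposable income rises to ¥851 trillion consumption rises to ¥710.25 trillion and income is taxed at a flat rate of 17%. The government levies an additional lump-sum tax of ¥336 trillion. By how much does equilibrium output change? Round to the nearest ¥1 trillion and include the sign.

MPC = ΔC/ΔYd = (710.25 − 383)/(851 − 466) = 327.25/385 = 0.85.
A lump-sum tax change of +¥336 trillion shifts disposable income by −¥336 trillion; first-round consumption changes by −c × ΔT = −0.85 × (+¥336 trillion) = −¥285.6 trillion.
Expenditure multiplier = 1/(1 − c(1−t)) = 1/(1 − 0.85×0.83) = 1/0.2945 ≈ 3.396.
The tax multiplier is −c × k ≈ −2.886, so ΔY = k × (−c·ΔT) = (−¥285.6 trillion) / 0.2945 ≈ −¥970 trillion.

−¥970 trillion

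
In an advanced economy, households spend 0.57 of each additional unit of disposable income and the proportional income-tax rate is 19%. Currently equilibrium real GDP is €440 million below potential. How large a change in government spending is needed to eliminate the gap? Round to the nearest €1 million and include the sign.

+€237 million

Spending multiplier = 1/(1 − c(1−t)) = 1/(1 − 0.57×0.81) = 1/0.5383 ≈ 1.858.
Need ΔY = +€440 million, so ΔG = ΔY/k = (+€440 million) × 0.5383 ≈ +€237 million.
The government should increase government spending by €237 million.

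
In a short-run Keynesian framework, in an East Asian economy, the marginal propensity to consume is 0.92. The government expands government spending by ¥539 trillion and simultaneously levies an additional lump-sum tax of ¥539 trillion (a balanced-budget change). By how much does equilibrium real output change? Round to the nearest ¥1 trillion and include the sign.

+¥539 trillion

Expenditure multiplier = 1/(1 − MPC) = 1/(1 − 0.92) = 1/0.08 = 12.5.
ΔG contributes k·ΔG = (+¥539 trillion) / 0.08 = +¥6,737.5 trillion.
ΔT of +¥539 trillion changes first-round spending by −c·ΔT = −¥495.88 trillion, contributing k·(−c·ΔT) = (−¥495.88 trillion) / 0.08 = −¥6,198.5 trillion.
With ΔG = ΔT and no other leakages, the balanced-budget multiplier is 1, so ΔY = ΔG = +¥539 trillion.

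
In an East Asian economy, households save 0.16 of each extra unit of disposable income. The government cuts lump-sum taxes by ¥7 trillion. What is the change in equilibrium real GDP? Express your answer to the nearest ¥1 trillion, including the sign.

+¥37 trillion

MPC = 1 − MPS = 1 − 0.16 = 0.84.
A lump-sum tax change of −¥7 trillion shifts disposable income by +¥7 trillion; first-round consumption changes by −c × ΔT = −0.84 × (−¥7 trillion) = +¥5.88 trillion.
Expenditure multiplier = 1/(1 − MPC) = 1/(1 − 0.84) = 1/0.16 = 6.25.
The tax multiplier is −c × k = −5.25, so ΔY = k × (−c·ΔT) = (+¥5.88 trillion) / 0.16 ≈ +¥37 trillion.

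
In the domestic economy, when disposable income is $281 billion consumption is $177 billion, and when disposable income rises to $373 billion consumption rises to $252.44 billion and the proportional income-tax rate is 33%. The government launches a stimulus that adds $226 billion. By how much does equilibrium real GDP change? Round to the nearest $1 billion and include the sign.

+$502 billion

MPC = ΔC/ΔYd = (252.44 − 177)/(373 − 281) = 75.44/92 = 0.82.
Spending multiplier = 1/(1 − c(1−t)) = 1/(1 − 0.82×0.67) = 1/0.4506 ≈ 2.219.
ΔY = k × ΔG = (+$226 billion) / 0.4506 ≈ +$502 billion.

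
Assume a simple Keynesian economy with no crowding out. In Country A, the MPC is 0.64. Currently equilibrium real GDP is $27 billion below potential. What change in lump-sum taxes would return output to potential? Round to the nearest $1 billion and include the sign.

−$15 billion

Spending multiplier = 1/(1 − MPC) = 1/(1 − 0.64) = 1/0.36 ≈ 2.778.
Tax multiplier = −c·k = −0.64/0.36 ≈ −1.778. Need ΔY = +$27 billion, so ΔT = ΔY/(−c·k) = −(+$27 billion) × 0.36 / 0.64 ≈ −$15 billion.
The government should cut lump-sum taxes by $15 billion.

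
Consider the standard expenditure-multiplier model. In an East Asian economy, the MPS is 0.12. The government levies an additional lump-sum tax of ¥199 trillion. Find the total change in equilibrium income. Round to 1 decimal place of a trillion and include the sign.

−¥1,459.3 trillion

MPC = 1 − MPS = 1 − 0.12 = 0.88.
A lump-sum tax change of +¥199 trillion shifts disposable income by −¥199 trillion; first-round consumption changes by −c × ΔT = −0.88 × (+¥199 trillion) = −¥175.12 trillion.
Expenditure multiplier = 1/(1 − MPC) = 1/(1 − 0.88) = 1/0.12 ≈ 8.333.
The tax multiplier is −c × k ≈ −7.333, so ΔY = k × (−c·ΔT) = (−¥175.12 trillion) / 0.12 ≈ −¥1,459.3 trillion.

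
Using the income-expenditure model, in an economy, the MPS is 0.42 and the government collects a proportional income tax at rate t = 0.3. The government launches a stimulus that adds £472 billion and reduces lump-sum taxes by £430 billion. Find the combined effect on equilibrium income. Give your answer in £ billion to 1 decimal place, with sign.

+£1,214.5 billion

MPC = 1 − MPS = 1 − 0.42 = 0.58.
Expenditure multiplier = 1/(1 − c(1−t)) = 1/(1 − 0.58×0.7) = 1/0.594 ≈ 1.684.
ΔG contributes k·ΔG = (+£472 billion) / 0.594 ≈ +£794.6 billion.
ΔT of −£430 billion changes first-round spending by −c·ΔT = +£249.4 billion, contributing k·(−c·ΔT) = (+£249.4 billion) / 0.594 ≈ +£419.9 billion.
Net ΔY = k(ΔG − c·ΔT) = (+£721.4 billion) / 0.594 ≈ +£1,214.5 billion.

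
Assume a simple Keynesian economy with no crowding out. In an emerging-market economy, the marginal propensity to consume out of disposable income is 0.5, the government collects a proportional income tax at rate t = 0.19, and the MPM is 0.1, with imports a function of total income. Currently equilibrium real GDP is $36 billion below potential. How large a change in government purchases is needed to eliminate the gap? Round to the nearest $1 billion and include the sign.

Spending multiplier = 1/(1 − c(1−t) + m) = 1/(1 − 0.5×0.81 + 0.1) = 1/0.695 ≈ 1.439.
Need ΔY = +$36 billion, so ΔG = ΔY/k = (+$36 billion) × 0.695 ≈ +$25 billion.
The government should increase government purchases by $25 billion.

+$25 billion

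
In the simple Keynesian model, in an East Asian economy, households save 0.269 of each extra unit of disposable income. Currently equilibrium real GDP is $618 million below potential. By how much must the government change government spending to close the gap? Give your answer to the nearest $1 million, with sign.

MPC = 1 − MPS = 1 − 0.269 = 0.731.
Spending multiplier = 1/(1 − MPC) = 1/(1 − 0.731) = 1/0.269 ≈ 3.717.
Need ΔY = +$618 million, so ΔG = ΔY/k = (+$618 million) × 0.269 ≈ +$166 million.
The government should increase government spending by $166 million.

+$166 million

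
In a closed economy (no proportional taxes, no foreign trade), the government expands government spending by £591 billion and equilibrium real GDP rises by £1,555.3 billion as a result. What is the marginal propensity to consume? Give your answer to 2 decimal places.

Implied spending multiplier k = ΔY/ΔG = 1,555.3/591 ≈ 2.6316.
Since k = 1/(1 − MPC), MPC = 1 − 1/k = 1 − ΔG/ΔY = 1 − 591/1,555.3 ≈ 0.62.

0.62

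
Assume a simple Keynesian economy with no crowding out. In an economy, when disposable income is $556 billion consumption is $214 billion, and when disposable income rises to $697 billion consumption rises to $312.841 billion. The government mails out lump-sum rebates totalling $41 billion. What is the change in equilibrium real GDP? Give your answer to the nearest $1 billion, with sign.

MPC = ΔC/ΔYd = (312.841 − 214)/(697 − 556) = 98.841/141 = 0.701.
A lump-sum tax change of −$41 billion shifts disposable income by +$41 billion; first-round consumption changes by −c × ΔT = −0.701 × (−$41 billion) = +$28.741 billion.
Expenditure multiplier = 1/(1 − MPC) = 1/(1 − 0.701) = 1/0.299 ≈ 3.344.
The tax multiplier is −c × k ≈ −2.344, so ΔY = k × (−c·ΔT) = (+$28.741 billion) / 0.299 ≈ +$96 billion.

+$96 billion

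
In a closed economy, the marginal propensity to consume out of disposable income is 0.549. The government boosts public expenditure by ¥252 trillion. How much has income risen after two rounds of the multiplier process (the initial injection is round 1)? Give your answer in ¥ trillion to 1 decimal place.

¥390.3 trillion

Round 1 adds ΔG = ¥252 trillion; each later round is MPC = 0.549 times the previous.
After 2 rounds: 252 + 138.348 = ΔG·(1 − c^2)/(1 − c) = 252 × (1 − 0.301401)/0.451 ≈ ¥390.3 trillion.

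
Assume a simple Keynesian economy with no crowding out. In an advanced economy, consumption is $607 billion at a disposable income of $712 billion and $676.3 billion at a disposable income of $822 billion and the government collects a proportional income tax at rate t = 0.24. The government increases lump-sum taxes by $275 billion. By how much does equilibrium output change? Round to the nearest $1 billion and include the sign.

MPC = ΔC/ΔYd = (676.3 − 607)/(822 − 712) = 69.3/110 = 0.63.
A lump-sum tax change of +$275 billion shifts disposable income by −$275 billion; first-round consumption changes by −c × ΔT = −0.63 × (+$275 billion) = −$173.25 billion.
Expenditure multiplier = 1/(1 − c(1−t)) = 1/(1 − 0.63×0.76) = 1/0.5212 ≈ 1.919.
The tax multiplier is −c × k ≈ −1.209, so ΔY = k × (−c·ΔT) = (−$173.25 billion) / 0.5212 ≈ −$332 billion.

−$332 billion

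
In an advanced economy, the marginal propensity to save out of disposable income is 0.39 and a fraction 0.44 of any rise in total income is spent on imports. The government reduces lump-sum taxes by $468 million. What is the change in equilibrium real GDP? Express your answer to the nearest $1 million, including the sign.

+$344 million

MPC = 1 − MPS = 1 − 0.39 = 0.61.
A lump-sum tax change of −$468 million shifts disposable income by +$468 million; first-round consumption changes by −c × ΔT = −0.61 × (−$468 million) = +$285.48 million.
Expenditure multiplier = 1/(1 − c + m) = 1/(1 − 0.61 + 0.44) = 1/0.83 ≈ 1.205.
The tax multiplier is −c × k ≈ −0.735, so ΔY = k × (−c·ΔT) = (+$285.48 million) / 0.83 ≈ +$344 million.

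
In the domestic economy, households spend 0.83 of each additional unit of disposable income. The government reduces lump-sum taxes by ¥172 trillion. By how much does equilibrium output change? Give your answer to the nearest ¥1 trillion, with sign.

+¥840 trillion

A lump-sum tax change of −¥172 trillion shifts disposable income by +¥172 trillion; first-round consumption changes by −c × ΔT = −0.83 × (−¥172 trillion) = +¥142.76 trillion.
Expenditure multiplier = 1/(1 − MPC) = 1/(1 − 0.83) = 1/0.17 ≈ 5.882.
The tax multiplier is −c × k ≈ −4.882, so ΔY = k × (−c·ΔT) = (+¥142.76 trillion) / 0.17 ≈ +¥840 trillion.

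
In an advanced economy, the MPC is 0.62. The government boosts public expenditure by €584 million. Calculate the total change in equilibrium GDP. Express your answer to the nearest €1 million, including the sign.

Spending multiplier = 1/(1 − MPC) = 1/(1 − 0.62) = 1/0.38 ≈ 2.632.
ΔY = k × ΔG = (+€584 million) / 0.38 ≈ +€1,537 million.

+€1,537 million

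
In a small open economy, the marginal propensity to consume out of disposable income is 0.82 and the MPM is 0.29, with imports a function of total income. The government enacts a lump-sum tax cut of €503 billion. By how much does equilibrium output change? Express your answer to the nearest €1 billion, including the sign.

A lump-sum tax change of −€503 billion shifts disposable income by +€503 billion; first-round consumption changes by −c × ΔT = −0.82 × (−€503 billion) = +€412.46 billion.
Expenditure multiplier = 1/(1 − c + m) = 1/(1 − 0.82 + 0.29) = 1/0.47 ≈ 2.128.
The tax multiplier is −c × k ≈ −1.745, so ΔY = k × (−c·ΔT) = (+€412.46 billion) / 0.47 ≈ +€878 billion.

+€878 billion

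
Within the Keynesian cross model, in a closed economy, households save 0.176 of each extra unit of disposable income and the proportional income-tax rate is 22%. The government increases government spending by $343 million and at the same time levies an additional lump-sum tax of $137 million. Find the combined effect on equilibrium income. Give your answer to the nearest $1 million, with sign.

MPC = 1 − MPS = 1 − 0.176 = 0.824.
Expenditure multiplier = 1/(1 − c(1−t)) = 1/(1 − 0.824×0.78) = 1/0.35728 ≈ 2.799.
ΔG contributes k·ΔG = (+$343 million) / 0.35728 ≈ +$960 million.
ΔT of +$137 million changes first-round spending by −c·ΔT = −$112.888 million, contributing k·(−c·ΔT) = (−$112.888 million) / 0.35728 ≈ −$316 million.
Net ΔY = k(ΔG − c·ΔT) = (+$230.112 million) / 0.35728 ≈ +$644 million.

+$644 million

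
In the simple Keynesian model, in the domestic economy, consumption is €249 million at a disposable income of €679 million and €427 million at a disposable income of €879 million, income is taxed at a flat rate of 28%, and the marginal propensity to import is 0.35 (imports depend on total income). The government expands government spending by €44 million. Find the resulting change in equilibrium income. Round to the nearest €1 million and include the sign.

+€62 million

MPC = ΔC/ΔYd = (427 − 249)/(879 − 679) = 178/200 = 0.89.
Expenditure multiplier = 1/(1 − c(1−t) + m) = 1/(1 − 0.89×0.72 + 0.35) = 1/0.7092 ≈ 1.41.
ΔY = k × ΔG = (+€44 million) / 0.7092 ≈ +€62 million.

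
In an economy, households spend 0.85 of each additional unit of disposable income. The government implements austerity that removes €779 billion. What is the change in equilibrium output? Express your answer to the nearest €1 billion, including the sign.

Expenditure multiplier = 1/(1 − MPC) = 1/(1 − 0.85) = 1/0.15 ≈ 6.667.
ΔY = k × ΔG = (−€779 billion) / 0.15 ≈ −€5,193 billion.

−€5,193 billion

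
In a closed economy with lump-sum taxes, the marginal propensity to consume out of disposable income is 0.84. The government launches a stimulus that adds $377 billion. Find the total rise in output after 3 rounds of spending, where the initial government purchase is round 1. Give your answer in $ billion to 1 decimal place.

$959.7 billion

Round 1 adds ΔG = $377 billion; each later round is MPC = 0.84 times the previous.
After 3 rounds: 377 + 316.68 + 266.0112 = ΔG·(1 − c^3)/(1 − c) = 377 × (1 − 0.592704)/0.16 ≈ $959.7 billion.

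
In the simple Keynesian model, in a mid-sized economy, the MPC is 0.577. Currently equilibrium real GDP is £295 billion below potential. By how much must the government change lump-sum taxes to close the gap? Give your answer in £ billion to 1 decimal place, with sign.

Spending multiplier = 1/(1 − MPC) = 1/(1 − 0.577) = 1/0.423 ≈ 2.364.
Tax multiplier = −c·k = −0.577/0.423 ≈ −1.364. Need ΔY = +£295 billion, so ΔT = ΔY/(−c·k) = −(+£295 billion) × 0.423 / 0.577 ≈ −£216.3 billion.
The government should cut lump-sum taxes by £216.3 billion.

−£216.3 billion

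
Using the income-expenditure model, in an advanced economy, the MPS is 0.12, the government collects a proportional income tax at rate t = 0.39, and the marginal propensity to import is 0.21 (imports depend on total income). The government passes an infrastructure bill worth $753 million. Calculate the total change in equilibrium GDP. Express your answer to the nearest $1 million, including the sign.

+$1,119 million

MPC = 1 − MPS = 1 − 0.12 = 0.88.
Government-spending multiplier = 1/(1 − c(1−t) + m) = 1/(1 − 0.88×0.61 + 0.21) = 1/0.6732 ≈ 1.485.
ΔY = k × ΔG = (+$753 million) / 0.6732 ≈ +$1,119 million.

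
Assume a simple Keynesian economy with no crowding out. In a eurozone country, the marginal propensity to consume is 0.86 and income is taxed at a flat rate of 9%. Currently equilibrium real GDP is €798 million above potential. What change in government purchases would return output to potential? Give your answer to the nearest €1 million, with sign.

Spending multiplier = 1/(1 − c(1−t)) = 1/(1 − 0.86×0.91) = 1/0.2174 ≈ 4.6.
Need ΔY = −€798 million, so ΔG = ΔY/k = (−€798 million) × 0.2174 ≈ −€173 million.
The government should cut government purchases by €173 million.

−€173 million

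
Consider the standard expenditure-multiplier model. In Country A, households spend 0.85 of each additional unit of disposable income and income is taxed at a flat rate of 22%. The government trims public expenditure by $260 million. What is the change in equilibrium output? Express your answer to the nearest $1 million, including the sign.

Government-spending multiplier = 1/(1 − c(1−t)) = 1/(1 − 0.85×0.78) = 1/0.337 ≈ 2.967.
ΔY = k × ΔG = (−$260 million) / 0.337 ≈ −$772 million.

−$772 million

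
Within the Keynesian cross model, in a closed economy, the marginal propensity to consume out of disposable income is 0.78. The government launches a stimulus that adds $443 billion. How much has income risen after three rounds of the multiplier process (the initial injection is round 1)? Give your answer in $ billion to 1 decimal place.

$1,058.1 billion

Round 1 adds ΔG = $443 billion; each later round is MPC = 0.78 times the previous.
After 3 rounds: 443 + 345.54 + 269.5212 = ΔG·(1 − c^3)/(1 − c) = 443 × (1 − 0.474552)/0.22 ≈ $1,058.1 billion.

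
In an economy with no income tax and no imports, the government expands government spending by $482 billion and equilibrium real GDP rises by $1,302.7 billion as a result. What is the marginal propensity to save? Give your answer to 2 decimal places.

0.37

Implied spending multiplier k = ΔY/ΔG = 1,302.7/482 ≈ 2.7027.
Since k = 1/(1 − MPC), MPC = 1 − 1/k = 1 − ΔG/ΔY = 1 − 482/1,302.7 ≈ 0.63.
MPS = 1 − MPC = 0.37.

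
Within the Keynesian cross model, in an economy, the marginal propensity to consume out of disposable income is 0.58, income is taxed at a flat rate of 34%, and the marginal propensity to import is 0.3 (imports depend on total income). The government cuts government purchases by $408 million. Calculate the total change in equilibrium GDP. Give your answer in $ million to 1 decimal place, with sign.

−$444.8 million

Expenditure multiplier = 1/(1 − c(1−t) + m) = 1/(1 − 0.58×0.66 + 0.3) = 1/0.9172 ≈ 1.09.
ΔY = k × ΔG = (−$408 million) / 0.9172 ≈ −$444.8 million.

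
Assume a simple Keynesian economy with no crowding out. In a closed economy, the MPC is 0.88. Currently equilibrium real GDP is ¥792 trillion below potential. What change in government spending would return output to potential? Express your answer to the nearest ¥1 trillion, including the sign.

+¥95 trillion

Spending multiplier = 1/(1 − MPC) = 1/(1 − 0.88) = 1/0.12 ≈ 8.333.
Need ΔY = +¥792 trillion, so ΔG = ΔY/k = (+¥792 trillion) × 0.12 ≈ +¥95 trillion.
The government should increase government spending by ¥95 trillion.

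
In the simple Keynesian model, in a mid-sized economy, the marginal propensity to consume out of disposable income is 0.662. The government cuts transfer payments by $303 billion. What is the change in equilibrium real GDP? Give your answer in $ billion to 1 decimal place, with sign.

The transfer change shifts disposable income by −$303 billion, so first-round consumption changes by c·ΔTR = 0.662 × (−$303 billion) = −$200.586 billion.
Expenditure multiplier = 1/(1 − MPC) = 1/(1 − 0.662) = 1/0.338 ≈ 2.959.
The transfer multiplier is c × k ≈ 1.959, so ΔY = k × (c·ΔTR) = (−$200.586 billion) / 0.338 ≈ −$593.4 billion.

−$593.4 billion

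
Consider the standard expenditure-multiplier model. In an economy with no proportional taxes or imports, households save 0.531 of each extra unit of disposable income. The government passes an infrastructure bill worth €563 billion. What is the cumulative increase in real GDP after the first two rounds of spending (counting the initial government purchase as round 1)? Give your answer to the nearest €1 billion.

€827 billion

MPC = 1 − MPS = 1 − 0.531 = 0.469.
Round 1 adds ΔG = €563 billion; each later round is MPC = 0.469 times the previous.
After 2 rounds: 563 + 264.047 = ΔG·(1 − c^2)/(1 − c) = 563 × (1 − 0.219961)/0.531 ≈ €827 billion.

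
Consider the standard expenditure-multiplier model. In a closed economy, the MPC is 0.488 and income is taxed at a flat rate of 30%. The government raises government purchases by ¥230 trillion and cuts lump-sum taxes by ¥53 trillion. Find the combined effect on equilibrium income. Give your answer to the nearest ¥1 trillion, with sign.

Expenditure multiplier = 1/(1 − c(1−t)) = 1/(1 − 0.488×0.7) = 1/0.6584 ≈ 1.519.
ΔG contributes k·ΔG = (+¥230 trillion) / 0.6584 ≈ +¥349.3 trillion.
ΔT of −¥53 trillion changes first-round spending by −c·ΔT = +¥25.864 trillion, contributing k·(−c·ΔT) = (+¥25.864 trillion) / 0.6584 ≈ +¥39.3 trillion.
Net ΔY = k(ΔG − c·ΔT) = (+¥255.864 trillion) / 0.6584 ≈ +¥389 trillion.

+¥389 trillion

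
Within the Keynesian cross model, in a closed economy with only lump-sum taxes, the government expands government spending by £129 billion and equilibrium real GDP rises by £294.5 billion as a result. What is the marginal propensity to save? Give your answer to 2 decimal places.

Implied spending multiplier k = ΔY/ΔG = 294.5/129 ≈ 2.2829.
Since k = 1/(1 − MPC), MPC = 1 − 1/k = 1 − ΔG/ΔY = 1 − 129/294.5 ≈ 0.56.
MPS = 1 − MPC = 0.44.

0.44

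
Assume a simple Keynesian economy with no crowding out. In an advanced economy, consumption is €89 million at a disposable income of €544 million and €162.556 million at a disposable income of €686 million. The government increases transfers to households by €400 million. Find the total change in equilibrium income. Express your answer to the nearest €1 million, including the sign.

MPC = ΔC/ΔYd = (162.556 − 89)/(686 − 544) = 73.556/142 = 0.518.
The transfer change shifts disposable income by +€400 million, so first-round consumption changes by c·ΔTR = 0.518 × (+€400 million) = +€207.2 million.
Expenditure multiplier = 1/(1 − MPC) = 1/(1 − 0.518) = 1/0.482 ≈ 2.075.
The transfer multiplier is c × k ≈ 1.075, so ΔY = k × (c·ΔTR) = (+€207.2 million) / 0.482 ≈ +€430 million.

+€430 million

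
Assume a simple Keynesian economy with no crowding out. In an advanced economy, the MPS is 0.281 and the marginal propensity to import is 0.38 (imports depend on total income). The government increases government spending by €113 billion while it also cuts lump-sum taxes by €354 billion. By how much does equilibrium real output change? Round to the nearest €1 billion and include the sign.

+€556 billion

MPC = 1 − MPS = 1 − 0.281 = 0.719.
Expenditure multiplier = 1/(1 − c + m) = 1/(1 − 0.719 + 0.38) = 1/0.661 ≈ 1.513.
ΔG contributes k·ΔG = (+€113 billion) / 0.661 ≈ +€171 billion.
ΔT of −€354 billion changes first-round spending by −c·ΔT = +€254.526 billion, contributing k·(−c·ΔT) = (+€254.526 billion) / 0.661 ≈ +€385.1 billion.
Net ΔY = k(ΔG − c·ΔT) = (+€367.526 billion) / 0.661 ≈ +€556 billion.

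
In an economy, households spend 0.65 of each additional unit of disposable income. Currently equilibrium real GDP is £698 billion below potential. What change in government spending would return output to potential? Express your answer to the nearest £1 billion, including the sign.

+£244 billion

Spending multiplier = 1/(1 − MPC) = 1/(1 − 0.65) = 1/0.35 ≈ 2.857.
Need ΔY = +£698 billion, so ΔG = ΔY/k = (+£698 billion) × 0.35 ≈ +£244 billion.
The government should increase government spending by £244 billion.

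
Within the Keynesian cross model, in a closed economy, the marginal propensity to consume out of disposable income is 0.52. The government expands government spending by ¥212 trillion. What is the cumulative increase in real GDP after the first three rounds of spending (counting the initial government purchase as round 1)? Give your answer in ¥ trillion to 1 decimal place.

¥379.6 trillion

Round 1 adds ΔG = ¥212 trillion; each later round is MPC = 0.52 times the previous.
After 3 rounds: 212 + 110.24 + 57.3248 = ΔG·(1 − c^3)/(1 − c) = 212 × (1 − 0.140608)/0.48 ≈ ¥379.6 trillion.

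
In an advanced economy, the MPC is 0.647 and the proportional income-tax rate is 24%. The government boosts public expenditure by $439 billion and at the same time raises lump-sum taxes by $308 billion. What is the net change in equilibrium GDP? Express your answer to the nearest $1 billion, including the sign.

+$472 billion

Expenditure multiplier = 1/(1 − c(1−t)) = 1/(1 − 0.647×0.76) = 1/0.50828 ≈ 1.967.
ΔG contributes k·ΔG = (+$439 billion) / 0.50828 ≈ +$863.7 billion.
ΔT of +$308 billion changes first-round spending by −c·ΔT = −$199.276 billion, contributing k·(−c·ΔT) = (−$199.276 billion) / 0.50828 ≈ −$392.1 billion.
Net ΔY = k(ΔG − c·ΔT) = (+$239.724 billion) / 0.50828 ≈ +$472 billion.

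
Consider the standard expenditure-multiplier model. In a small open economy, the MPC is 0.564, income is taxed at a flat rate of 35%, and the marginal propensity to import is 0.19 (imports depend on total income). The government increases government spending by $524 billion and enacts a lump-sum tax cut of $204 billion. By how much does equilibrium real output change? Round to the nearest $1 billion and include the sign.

Expenditure multiplier = 1/(1 − c(1−t) + m) = 1/(1 − 0.564×0.65 + 0.19) = 1/0.8234 ≈ 1.214.
ΔG contributes k·ΔG = (+$524 billion) / 0.8234 ≈ +$636.4 billion.
ΔT of −$204 billion changes first-round spending by −c·ΔT = +$115.056 billion, contributing k·(−c·ΔT) = (+$115.056 billion) / 0.8234 ≈ +$139.7 billion.
Net ΔY = k(ΔG − c·ΔT) = (+$639.056 billion) / 0.8234 ≈ +$776 billion.

+$776 billion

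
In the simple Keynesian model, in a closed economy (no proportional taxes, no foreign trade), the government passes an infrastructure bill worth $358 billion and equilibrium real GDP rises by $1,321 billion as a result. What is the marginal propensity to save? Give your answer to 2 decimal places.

Implied spending multiplier k = ΔY/ΔG = 1,321/358 ≈ 3.6899.
Since k = 1/(1 − MPC), MPC = 1 − 1/k = 1 − ΔG/ΔY = 1 − 358/1,321 ≈ 0.73.
MPS = 1 − MPC = 0.27.

0.27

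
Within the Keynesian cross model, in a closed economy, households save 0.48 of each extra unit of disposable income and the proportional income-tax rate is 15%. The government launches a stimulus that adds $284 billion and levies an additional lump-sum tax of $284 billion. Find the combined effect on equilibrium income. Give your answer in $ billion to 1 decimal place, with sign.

MPC = 1 − MPS = 1 − 0.48 = 0.52.
Expenditure multiplier = 1/(1 − c(1−t)) = 1/(1 − 0.52×0.85) = 1/0.558 ≈ 1.792.
ΔG contributes k·ΔG = (+$284 billion) / 0.558 ≈ +$509 billion.
ΔT of +$284 billion changes first-round spending by −c·ΔT = −$147.68 billion, contributing k·(−c·ΔT) = (−$147.68 billion) / 0.558 ≈ −$264.7 billion.
Net ΔY = k(ΔG − c·ΔT) = (+$136.32 billion) / 0.558 ≈ +$244.3 billion.

+$244.3 billion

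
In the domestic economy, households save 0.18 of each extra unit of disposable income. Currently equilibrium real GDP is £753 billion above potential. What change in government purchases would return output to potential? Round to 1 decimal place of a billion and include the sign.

−£135.5 billion

MPC = 1 − MPS = 1 − 0.18 = 0.82.
Spending multiplier = 1/(1 − MPC) = 1/(1 − 0.82) = 1/0.18 ≈ 5.556.
Need ΔY = −£753 billion, so ΔG = ΔY/k = (−£753 billion) × 0.18 ≈ −£135.5 billion.
The government should cut government purchases by £135.5 billion.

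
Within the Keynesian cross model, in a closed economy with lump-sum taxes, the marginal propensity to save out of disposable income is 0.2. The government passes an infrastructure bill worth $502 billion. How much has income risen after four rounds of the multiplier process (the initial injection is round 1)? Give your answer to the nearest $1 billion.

MPC = 1 − MPS = 1 − 0.2 = 0.8.
Round 1 adds ΔG = $502 billion; each later round is MPC = 0.8 times the previous.
After 4 rounds: 502 + 401.6 + 321.28 + 257.024 = ΔG·(1 − c^4)/(1 − c) = 502 × (1 − 0.4096)/0.2 ≈ $1,482 billion.

$1,482 billion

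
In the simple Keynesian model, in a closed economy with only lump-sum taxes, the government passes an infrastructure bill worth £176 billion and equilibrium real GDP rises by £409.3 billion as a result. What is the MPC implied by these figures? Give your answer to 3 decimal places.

Implied spending multiplier k = ΔY/ΔG = 409.3/176 ≈ 2.3256.
Since k = 1/(1 − MPC), MPC = 1 − 1/k = 1 − ΔG/ΔY = 1 − 176/409.3 ≈ 0.570.

0.570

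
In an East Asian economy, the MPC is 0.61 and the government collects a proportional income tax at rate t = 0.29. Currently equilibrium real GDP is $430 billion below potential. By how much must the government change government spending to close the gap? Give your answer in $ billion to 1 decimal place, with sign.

Spending multiplier = 1/(1 − c(1−t)) = 1/(1 − 0.61×0.71) = 1/0.5669 ≈ 1.764.
Need ΔY = +$430 billion, so ΔG = ΔY/k = (+$430 billion) × 0.5669 ≈ +$243.8 billion.
The government should increase government spending by $243.8 billion.

+$243.8 billion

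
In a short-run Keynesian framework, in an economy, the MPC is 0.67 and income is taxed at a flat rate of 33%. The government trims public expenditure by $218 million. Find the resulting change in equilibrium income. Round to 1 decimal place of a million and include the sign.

−$395.6 million

Expenditure multiplier = 1/(1 − c(1−t)) = 1/(1 − 0.67×0.67) = 1/0.5511 ≈ 1.815.
ΔY = k × ΔG = (−$218 million) / 0.5511 ≈ −$395.6 million.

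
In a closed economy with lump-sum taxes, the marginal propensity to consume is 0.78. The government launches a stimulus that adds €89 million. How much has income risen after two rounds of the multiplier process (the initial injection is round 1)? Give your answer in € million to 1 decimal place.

Round 1 adds ΔG = €89 million; each later round is MPC = 0.78 times the previous.
After 2 rounds: 89 + 69.42 = ΔG·(1 − c^2)/(1 − c) = 89 × (1 − 0.6084)/0.22 ≈ €158.4 million.

€158.4 million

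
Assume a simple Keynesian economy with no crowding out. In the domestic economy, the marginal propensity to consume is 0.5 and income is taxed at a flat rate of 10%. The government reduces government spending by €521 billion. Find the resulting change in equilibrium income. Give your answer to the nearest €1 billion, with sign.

Government-spending multiplier = 1/(1 − c(1−t)) = 1/(1 − 0.5×0.9) = 1/0.55 ≈ 1.818.
ΔY = k × ΔG = (−€521 billion) / 0.55 ≈ −€947 billion.

−€947 billion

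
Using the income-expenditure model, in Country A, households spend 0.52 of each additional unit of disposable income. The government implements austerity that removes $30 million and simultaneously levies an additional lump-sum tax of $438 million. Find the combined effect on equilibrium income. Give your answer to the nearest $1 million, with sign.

Expenditure multiplier = 1/(1 − MPC) = 1/(1 − 0.52) = 1/0.48 ≈ 2.083.
ΔG contributes k·ΔG = (−$30 million) / 0.48 = −$62.5 million.
ΔT of +$438 million changes first-round spending by −c·ΔT = −$227.76 million, contributing k·(−c·ΔT) = (−$227.76 million) / 0.48 = −$474.5 million.
Net ΔY = k(ΔG − c·ΔT) = (−$257.76 million) / 0.48 = −$537 million.

−$537 million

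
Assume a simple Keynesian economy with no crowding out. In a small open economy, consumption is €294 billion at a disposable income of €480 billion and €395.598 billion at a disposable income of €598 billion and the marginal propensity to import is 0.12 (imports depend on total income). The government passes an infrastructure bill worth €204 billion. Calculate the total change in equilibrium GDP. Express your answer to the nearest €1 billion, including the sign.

MPC = ΔC/ΔYd = (395.598 − 294)/(598 − 480) = 101.598/118 = 0.861.
Expenditure multiplier = 1/(1 − c + m) = 1/(1 − 0.861 + 0.12) = 1/0.259 ≈ 3.861.
ΔY = k × ΔG = (+€204 billion) / 0.259 ≈ +€788 billion.

+€788 billion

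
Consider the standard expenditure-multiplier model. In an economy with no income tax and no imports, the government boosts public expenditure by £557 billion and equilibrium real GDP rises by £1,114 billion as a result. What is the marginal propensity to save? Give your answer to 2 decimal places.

Implied spending multiplier k = ΔY/ΔG = 1,114/557 = 2.
Since k = 1/(1 − MPC), MPC = 1 − 1/k = 1 − ΔG/ΔY = 1 − 557/1,114 = 0.50.
MPS = 1 − MPC = 0.50.

0.50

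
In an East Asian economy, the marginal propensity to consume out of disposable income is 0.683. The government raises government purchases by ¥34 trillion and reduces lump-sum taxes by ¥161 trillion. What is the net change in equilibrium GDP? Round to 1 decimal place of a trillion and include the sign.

+¥454.1 trillion

Expenditure multiplier = 1/(1 − MPC) = 1/(1 − 0.683) = 1/0.317 ≈ 3.155.
ΔG contributes k·ΔG = (+¥34 trillion) / 0.317 ≈ +¥107.3 trillion.
ΔT of −¥161 trillion changes first-round spending by −c·ΔT = +¥109.963 trillion, contributing k·(−c·ΔT) = (+¥109.963 trillion) / 0.317 ≈ +¥346.9 trillion.
Net ΔY = k(ΔG − c·ΔT) = (+¥143.963 trillion) / 0.317 ≈ +¥454.1 trillion.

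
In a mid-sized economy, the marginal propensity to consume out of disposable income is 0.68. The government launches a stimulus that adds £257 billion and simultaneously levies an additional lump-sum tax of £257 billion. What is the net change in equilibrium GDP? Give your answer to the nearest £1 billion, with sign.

Expenditure multiplier = 1/(1 − MPC) = 1/(1 − 0.68) = 1/0.32 = 3.125.
ΔG contributes k·ΔG = (+£257 billion) / 0.32 ≈ +£803.1 billion.
ΔT of +£257 billion changes first-round spending by −c·ΔT = −£174.76 billion, contributing k·(−c·ΔT) = (−£174.76 billion) / 0.32 ≈ −£546.1 billion.
With ΔG = ΔT and no other leakages, the balanced-budget multiplier is 1, so ΔY = ΔG = +£257 billion.

+£257 billion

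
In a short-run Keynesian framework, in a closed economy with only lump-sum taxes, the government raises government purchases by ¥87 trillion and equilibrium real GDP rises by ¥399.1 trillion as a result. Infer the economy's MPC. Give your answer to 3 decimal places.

Implied spending multiplier k = ΔY/ΔG = 399.1/87 ≈ 4.5874.
Since k = 1/(1 − MPC), MPC = 1 − 1/k = 1 − ΔG/ΔY = 1 − 87/399.1 ≈ 0.782.

0.782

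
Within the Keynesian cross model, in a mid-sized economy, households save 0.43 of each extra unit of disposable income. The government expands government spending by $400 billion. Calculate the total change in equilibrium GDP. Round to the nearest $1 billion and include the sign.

MPC = 1 − MPS = 1 − 0.43 = 0.57.
Government-spending multiplier = 1/(1 − MPC) = 1/(1 − 0.57) = 1/0.43 ≈ 2.326.
ΔY = k × ΔG = (+$400 billion) / 0.43 ≈ +$930 billion.

+$930 billion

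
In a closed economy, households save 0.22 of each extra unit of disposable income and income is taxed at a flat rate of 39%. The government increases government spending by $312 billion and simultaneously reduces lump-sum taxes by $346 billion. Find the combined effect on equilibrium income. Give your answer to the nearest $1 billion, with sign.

MPC = 1 − MPS = 1 − 0.22 = 0.78.
Expenditure multiplier = 1/(1 − c(1−t)) = 1/(1 − 0.78×0.61) = 1/0.5242 ≈ 1.908.
ΔG contributes k·ΔG = (+$312 billion) / 0.5242 ≈ +$595.2 billion.
ΔT of −$346 billion changes first-round spending by −c·ΔT = +$269.88 billion, contributing k·(−c·ΔT) = (+$269.88 billion) / 0.5242 ≈ +$514.8 billion.
Net ΔY = k(ΔG − c·ΔT) = (+$581.88 billion) / 0.5242 ≈ +$1,110 billion.

+$1,110 billion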